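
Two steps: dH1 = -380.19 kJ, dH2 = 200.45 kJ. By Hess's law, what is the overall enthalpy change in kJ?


Hess's law: enthalpy is a state function, so add the step enthalpies.
dH_total = dH1 + dH2 = -380.19 + (200.45)
dH_total = -179.74 kJ:

-179.74 kJ


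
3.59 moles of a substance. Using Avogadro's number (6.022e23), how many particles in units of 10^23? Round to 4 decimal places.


N = n * NA, then divide by 1e23 for the requested units.
N / 1e23 = n * 6.022
N / 1e23 = 3.59 * 6.022
N / 1e23 = 21.61898, rounded to 4 dp:

21.6190


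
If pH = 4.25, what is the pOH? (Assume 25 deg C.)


At 25 deg C, pH + pOH = 14.
pOH = 14 - pH = 14 - 4.25
pOH = 9.75:

9.75


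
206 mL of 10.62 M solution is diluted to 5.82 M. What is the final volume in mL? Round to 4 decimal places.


Dilution: M1*V1 = M2*V2, solve for V2.
V2 = M1*V1 / M2
V2 = 10.62 * 206 / 5.82
V2 = 2187.72 / 5.82
V2 = 375.89690722 mL, rounded to 4 dp:

375.8969 mL


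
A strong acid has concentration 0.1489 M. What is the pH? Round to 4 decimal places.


A strong acid dissociates completely, so [H+] equals the given concentration.
pH = -log10([H+]) = -log10(0.1489)
pH = 0.8271053, rounded to 4 dp:

0.8271


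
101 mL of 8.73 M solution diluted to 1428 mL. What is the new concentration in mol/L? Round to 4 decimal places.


Dilution: M1*V1 = M2*V2, solve for M2.
M2 = M1*V1 / V2
M2 = 8.73 * 101 / 1428
M2 = 881.73 / 1428
M2 = 0.61745798 mol/L, rounded to 4 dp:

0.6175 mol/L


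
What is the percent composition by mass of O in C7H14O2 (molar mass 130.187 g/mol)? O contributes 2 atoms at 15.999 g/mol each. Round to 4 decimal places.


pct = 100 * (n_elem * M_elem) / M_total
mass_contribution = 2 * 15.999 = 31.998 g/mol
pct = 100 * 31.998 / 130.187
pct = 24.57849094 %, rounded to 4 dp:

24.5785 %


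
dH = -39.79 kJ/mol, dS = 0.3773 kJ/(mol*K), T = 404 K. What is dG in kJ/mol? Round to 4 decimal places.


Gibbs: dG = dH - T*dS (consistent units, dS already in kJ/(mol*K)).
T*dS = 404 * 0.3773 = 152.4292
dG = -39.79 - (152.4292)
dG = -192.2192 kJ/mol, rounded to 4 dp:

-192.2192 kJ/mol


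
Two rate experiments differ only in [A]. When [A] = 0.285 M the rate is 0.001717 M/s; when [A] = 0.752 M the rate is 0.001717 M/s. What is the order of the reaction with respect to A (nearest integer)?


Rate is proportional to [A]^n, so rate2/rate1 = ([A]2/[A]1)^n. Take logs to solve for n.
rate2/rate1 = 0.001717 / 0.001717 = 1.0
[A]2/[A]1 = 0.752 / 0.285 = 2.6386
n = ln(1.0) / ln(2.6386) = 0.0
Nearest integer order:

0


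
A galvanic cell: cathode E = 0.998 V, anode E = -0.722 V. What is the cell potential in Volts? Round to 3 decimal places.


Standard cell potential: E_cell = E_cathode - E_anode.
E_cell = 0.998 - (-0.722)
E_cell = 1.72 V, rounded to 3 dp:

1.720 V


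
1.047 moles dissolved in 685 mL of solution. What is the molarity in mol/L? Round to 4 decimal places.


Convert volume to liters: V_L = V_mL / 1000.
V_L = 685 / 1000 = 0.685 L
M = n / V_L = 1.047 / 0.685
M = 1.52846715 mol/L, rounded to 4 dp:

1.5285 mol/L


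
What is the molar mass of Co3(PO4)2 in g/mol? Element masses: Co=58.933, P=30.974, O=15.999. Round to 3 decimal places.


M = sum(count * atomic_mass) over atoms.
M = 3*58.933 + 2*30.974 + 8*15.999
M = 176.799 + 61.948 + 127.992
M = 366.739 g/mol, rounded to 3 dp:

366.739 g/mol


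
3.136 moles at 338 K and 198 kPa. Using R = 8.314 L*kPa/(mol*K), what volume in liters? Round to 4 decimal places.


PV = nRT, solve for V = nRT / P.
nRT = 3.136 * 8.314 * 338 = 8812.574
V = 8812.574 / 198
V = 44.50794949 L, rounded to 4 dp:

44.5079 L


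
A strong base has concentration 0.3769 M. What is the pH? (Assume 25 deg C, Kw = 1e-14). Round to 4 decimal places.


A strong base dissociates completely, so [OH-] equals the given concentration.
pOH = -log10([OH-]) = -log10(0.3769) = 0.423774
pH = 14 - pOH = 14 - 0.423774
pH = 13.576226, rounded to 4 dp:

13.5762


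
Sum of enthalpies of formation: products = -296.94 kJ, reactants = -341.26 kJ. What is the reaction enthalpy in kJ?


dH_rxn = sum(dH_f products) - sum(dH_f reactants)
dH_rxn = -296.94 - (-341.26)
dH_rxn = 44.32 kJ:

44.32 kJ


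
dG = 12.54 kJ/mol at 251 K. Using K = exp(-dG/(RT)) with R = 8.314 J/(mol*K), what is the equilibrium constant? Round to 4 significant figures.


dG is in kJ/mol; multiply by 1000 to match R in J/(mol*K).
RT = 8.314 * 251 = 2086.814 J/mol
exponent = -dG*1000 / (RT) = -(12.54*1000) / 2086.814 = -6.00916038
K = exp(-6.00916038)
K = 0.0024561495, rounded to 4 significant figures:

0.002456


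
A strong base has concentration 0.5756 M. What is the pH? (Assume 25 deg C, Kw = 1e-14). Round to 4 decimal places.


A strong base dissociates completely, so [OH-] equals the given concentration.
pOH = -log10([OH-]) = -log10(0.5756) = 0.239879
pH = 14 - pOH = 14 - 0.239879
pH = 13.760121, rounded to 4 dp:

13.7601


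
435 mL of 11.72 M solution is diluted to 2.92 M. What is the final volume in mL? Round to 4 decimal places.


Dilution: M1*V1 = M2*V2, solve for V2.
V2 = M1*V1 / M2
V2 = 11.72 * 435 / 2.92
V2 = 5098.2 / 2.92
V2 = 1745.95890411 mL, rounded to 4 dp:

1745.9589 mL


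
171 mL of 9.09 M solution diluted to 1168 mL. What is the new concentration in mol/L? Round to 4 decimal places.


Dilution: M1*V1 = M2*V2, solve for M2.
M2 = M1*V1 / V2
M2 = 9.09 * 171 / 1168
M2 = 1554.39 / 1168
M2 = 1.33081336 mol/L, rounded to 4 dp:

1.3308 mol/L


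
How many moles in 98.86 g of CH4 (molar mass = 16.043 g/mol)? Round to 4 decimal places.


n = mass / M
n = 98.86 / 16.043
n = 6.16218912 mol, rounded to 4 dp:

6.1622 mol


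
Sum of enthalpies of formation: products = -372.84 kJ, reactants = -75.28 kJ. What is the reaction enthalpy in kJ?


dH_rxn = sum(dH_f products) - sum(dH_f reactants)
dH_rxn = -372.84 - (-75.28)
dH_rxn = -297.56 kJ:

-297.56 kJ


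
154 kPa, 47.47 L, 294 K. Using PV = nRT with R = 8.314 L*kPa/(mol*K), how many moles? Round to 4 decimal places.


PV = nRT, solve for n = PV / (RT).
PV = 154 * 47.47 = 7310.38
RT = 8.314 * 294 = 2444.316
n = 7310.38 / 2444.316
n = 2.99076715 mol, rounded to 4 dp:

2.9908 mol


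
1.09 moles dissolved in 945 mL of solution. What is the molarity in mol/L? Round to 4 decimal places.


Convert volume to liters: V_L = V_mL / 1000.
V_L = 945 / 1000 = 0.945 L
M = n / V_L = 1.09 / 0.945
M = 1.15343915 mol/L, rounded to 4 dp:

1.1534 mol/L


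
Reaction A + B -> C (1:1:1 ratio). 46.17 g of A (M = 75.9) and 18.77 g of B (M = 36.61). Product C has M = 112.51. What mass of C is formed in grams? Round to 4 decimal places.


Find moles of each reactant; the smaller value is the limiting reagent in a 1:1:1 reaction, so moles_C equals moles of the limiter.
n_A = mass_A / M_A = 46.17 / 75.9 = 0.6083 mol
n_B = mass_B / M_B = 18.77 / 36.61 = 0.512701 mol
Limiting reagent: B (smaller), n_limiting = 0.512701 mol
mass_C = n_limiting * M_C = 0.512701 * 112.51
mass_C = 57.68398951 g, rounded to 4 dp:

57.6840 g


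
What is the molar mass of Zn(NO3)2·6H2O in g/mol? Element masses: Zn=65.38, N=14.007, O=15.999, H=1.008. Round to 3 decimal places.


M = sum(count * atomic_mass) over atoms.
M = 1*65.38 + 2*14.007 + 12*15.999 + 12*1.008
M = 65.38 + 28.014 + 191.988 + 12.096
M = 297.478 g/mol, rounded to 3 dp:

297.478 g/mol


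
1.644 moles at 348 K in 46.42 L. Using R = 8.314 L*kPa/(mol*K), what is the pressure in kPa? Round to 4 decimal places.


PV = nRT, solve for P = nRT / V.
nRT = 1.644 * 8.314 * 348 = 4756.5392
P = 4756.5392 / 46.42
P = 102.46745368 kPa, rounded to 4 dp:

102.4675 kPa


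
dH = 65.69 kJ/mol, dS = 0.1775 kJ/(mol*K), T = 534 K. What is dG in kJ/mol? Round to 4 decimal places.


Gibbs: dG = dH - T*dS (consistent units, dS already in kJ/(mol*K)).
T*dS = 534 * 0.1775 = 94.785
dG = 65.69 - (94.785)
dG = -29.095 kJ/mol, rounded to 4 dp:

-29.0950 kJ/mol


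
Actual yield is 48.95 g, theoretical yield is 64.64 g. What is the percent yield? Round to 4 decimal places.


% yield = 100 * actual / theoretical
% yield = 100 * 48.95 / 64.64
% yield = 75.72710396 %, rounded to 4 dp:

75.7271 %


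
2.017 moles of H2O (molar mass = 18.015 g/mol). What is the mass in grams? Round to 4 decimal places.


mass = n * M
mass = 2.017 * 18.015
mass = 36.336255 g, rounded to 4 dp:

36.3363 g


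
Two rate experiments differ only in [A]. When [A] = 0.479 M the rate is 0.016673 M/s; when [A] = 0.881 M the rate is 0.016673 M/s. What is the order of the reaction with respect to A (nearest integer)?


Rate is proportional to [A]^n, so rate2/rate1 = ([A]2/[A]1)^n. Take logs to solve for n.
rate2/rate1 = 0.016673 / 0.016673 = 1.0
[A]2/[A]1 = 0.881 / 0.479 = 1.8392
n = ln(1.0) / ln(1.8392) = 0.0
Nearest integer order:

0


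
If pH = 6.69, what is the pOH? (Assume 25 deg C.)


At 25 deg C, pH + pOH = 14.
pOH = 14 - pH = 14 - 6.69
pOH = 7.31:

7.31


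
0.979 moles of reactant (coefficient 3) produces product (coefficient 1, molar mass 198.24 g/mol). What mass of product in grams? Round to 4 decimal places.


Use the coefficient ratio to convert reactant moles to product moles, then multiply by the product's molar mass.
moles_P = moles_R * (coeff_P / coeff_R) = 0.979 * (1/3) = 0.326333
mass_P = moles_P * M_P = 0.326333 * 198.24
mass_P = 64.69225392 g, rounded to 4 dp:

64.6923 g


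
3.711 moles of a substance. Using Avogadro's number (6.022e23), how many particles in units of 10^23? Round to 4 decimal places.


N = n * NA, then divide by 1e23 for the requested units.
N / 1e23 = n * 6.022
N / 1e23 = 3.711 * 6.022
N / 1e23 = 22.347642, rounded to 4 dp:

22.3476


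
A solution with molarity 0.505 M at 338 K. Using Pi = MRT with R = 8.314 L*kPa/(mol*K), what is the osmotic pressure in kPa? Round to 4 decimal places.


Osmotic pressure (van't Hoff): Pi = M*R*T.
RT = 8.314 * 338 = 2810.132
Pi = 0.505 * 2810.132
Pi = 1419.11666 kPa, rounded to 4 dp:

1419.1167 kPa


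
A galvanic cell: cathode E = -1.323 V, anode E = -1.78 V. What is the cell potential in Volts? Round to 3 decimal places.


Standard cell potential: E_cell = E_cathode - E_anode.
E_cell = -1.323 - (-1.78)
E_cell = 0.457 V, rounded to 3 dp:

0.457 V


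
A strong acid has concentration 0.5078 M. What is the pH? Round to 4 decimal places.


A strong acid dissociates completely, so [H+] equals the given concentration.
pH = -log10([H+]) = -log10(0.5078)
pH = 0.2943073, rounded to 4 dp:

0.2943


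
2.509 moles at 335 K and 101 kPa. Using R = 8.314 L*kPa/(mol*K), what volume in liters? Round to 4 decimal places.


PV = nRT, solve for V = nRT / P.
nRT = 2.509 * 8.314 * 335 = 6988.0417
V = 6988.0417 / 101
V = 69.18853168 L, rounded to 4 dp:

69.1885 L


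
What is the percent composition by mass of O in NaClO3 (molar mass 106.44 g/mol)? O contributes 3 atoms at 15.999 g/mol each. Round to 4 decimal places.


pct = 100 * (n_elem * M_elem) / M_total
mass_contribution = 3 * 15.999 = 47.997 g/mol
pct = 100 * 47.997 / 106.44
pct = 45.09301015 %, rounded to 4 dp:

45.0930 %


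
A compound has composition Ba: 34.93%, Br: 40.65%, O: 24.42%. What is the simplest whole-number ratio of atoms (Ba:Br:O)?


Assume 100 g of compound, divide each mass% by atomic mass to get moles, then normalize by the smallest to get a raw atom ratio.
Moles per 100 g: Ba: 34.93/137.327 = 0.2544, Br: 40.65/79.904 = 0.5087, O: 24.42/15.999 = 1.5263
Raw ratio (divide by min = 0.2544): Ba: 1.0, Br: 2.0, O: 6.001
Multiply by 1 to clear fractions: Ba: 1.0 ~= 1, Br: 2.0 ~= 2, O: 6.001 ~= 6
Reduce by GCD to get the simplest whole-number ratio:

1:2:6


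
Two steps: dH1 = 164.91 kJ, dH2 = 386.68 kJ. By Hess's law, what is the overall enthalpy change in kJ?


Hess's law: enthalpy is a state function, so add the step enthalpies.
dH_total = dH1 + dH2 = 164.91 + (386.68)
dH_total = 551.59 kJ:

551.59 kJ


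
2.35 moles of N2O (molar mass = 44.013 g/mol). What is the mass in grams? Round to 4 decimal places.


mass = n * M
mass = 2.35 * 44.013
mass = 103.43055 g, rounded to 4 dp:

103.4306 g


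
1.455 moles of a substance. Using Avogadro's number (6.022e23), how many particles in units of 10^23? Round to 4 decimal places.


N = n * NA, then divide by 1e23 for the requested units.
N / 1e23 = n * 6.022
N / 1e23 = 1.455 * 6.022
N / 1e23 = 8.76201, rounded to 4 dp:

8.7620


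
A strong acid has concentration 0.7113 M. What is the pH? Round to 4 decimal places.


A strong acid dissociates completely, so [H+] equals the given concentration.
pH = -log10([H+]) = -log10(0.7113)
pH = 0.14794719, rounded to 4 dp:

0.1479


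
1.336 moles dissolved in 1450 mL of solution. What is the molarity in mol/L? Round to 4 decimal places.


Convert volume to liters: V_L = V_mL / 1000.
V_L = 1450 / 1000 = 1.45 L
M = n / V_L = 1.336 / 1.45
M = 0.92137931 mol/L, rounded to 4 dp:

0.9214 mol/L


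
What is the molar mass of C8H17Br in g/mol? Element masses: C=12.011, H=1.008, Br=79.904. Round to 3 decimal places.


M = sum(count * atomic_mass) over atoms.
M = 8*12.011 + 17*1.008 + 1*79.904
M = 96.088 + 17.136 + 79.904
M = 193.128 g/mol, rounded to 3 dp:

193.128 g/mol


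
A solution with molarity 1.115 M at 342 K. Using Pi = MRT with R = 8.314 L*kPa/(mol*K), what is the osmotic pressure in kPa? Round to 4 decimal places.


Osmotic pressure (van't Hoff): Pi = M*R*T.
RT = 8.314 * 342 = 2843.388
Pi = 1.115 * 2843.388
Pi = 3170.37762 kPa, rounded to 4 dp:

3170.3776 kPa


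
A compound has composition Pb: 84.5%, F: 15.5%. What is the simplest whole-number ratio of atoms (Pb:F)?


Assume 100 g of compound, divide each mass% by atomic mass to get moles, then normalize by the smallest to get a raw atom ratio.
Moles per 100 g: Pb: 84.5/207.2 = 0.4078, F: 15.5/18.998 = 0.8159
Raw ratio (divide by min = 0.4078): Pb: 1.0, F: 2.001
Multiply by 1 to clear fractions: Pb: 1.0 ~= 1, F: 2.001 ~= 2
Reduce by GCD to get the simplest whole-number ratio:

1:2


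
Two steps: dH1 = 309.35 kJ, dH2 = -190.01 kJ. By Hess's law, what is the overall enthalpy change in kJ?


Hess's law: enthalpy is a state function, so add the step enthalpies.
dH_total = dH1 + dH2 = 309.35 + (-190.01)
dH_total = 119.34 kJ:

119.34 kJ


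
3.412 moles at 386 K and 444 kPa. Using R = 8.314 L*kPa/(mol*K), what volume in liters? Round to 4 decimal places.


PV = nRT, solve for V = nRT / P.
nRT = 3.412 * 8.314 * 386 = 10949.804
V = 10949.804 / 444
V = 24.66172072 L, rounded to 4 dp:

24.6617 L


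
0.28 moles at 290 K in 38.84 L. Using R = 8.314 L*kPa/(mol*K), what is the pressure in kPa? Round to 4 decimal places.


PV = nRT, solve for P = nRT / V.
nRT = 0.28 * 8.314 * 290 = 675.0968
P = 675.0968 / 38.84
P = 17.38148301 kPa, rounded to 4 dp:

17.3815 kPa


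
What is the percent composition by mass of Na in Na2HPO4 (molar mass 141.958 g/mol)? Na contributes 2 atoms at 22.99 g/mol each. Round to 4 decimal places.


pct = 100 * (n_elem * M_elem) / M_total
mass_contribution = 2 * 22.99 = 45.98 g/mol
pct = 100 * 45.98 / 141.958
pct = 32.38986179 %, rounded to 4 dp:

32.3899 %


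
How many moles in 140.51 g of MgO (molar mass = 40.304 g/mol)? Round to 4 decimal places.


n = mass / M
n = 140.51 / 40.304
n = 3.48625447 mol, rounded to 4 dp:

3.4863 mol


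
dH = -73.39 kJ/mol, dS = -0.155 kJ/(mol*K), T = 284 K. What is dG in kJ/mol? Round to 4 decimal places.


Gibbs: dG = dH - T*dS (consistent units, dS already in kJ/(mol*K)).
T*dS = 284 * -0.155 = -44.02
dG = -73.39 - (-44.02)
dG = -29.37 kJ/mol, rounded to 4 dp:

-29.3700 kJ/mol


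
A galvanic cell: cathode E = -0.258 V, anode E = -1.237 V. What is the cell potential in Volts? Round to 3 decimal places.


Standard cell potential: E_cell = E_cathode - E_anode.
E_cell = -0.258 - (-1.237)
E_cell = 0.979 V, rounded to 3 dp:

0.979 V


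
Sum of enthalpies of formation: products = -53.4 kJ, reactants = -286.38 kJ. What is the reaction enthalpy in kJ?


dH_rxn = sum(dH_f products) - sum(dH_f reactants)
dH_rxn = -53.4 - (-286.38)
dH_rxn = 232.98 kJ:

232.98 kJ


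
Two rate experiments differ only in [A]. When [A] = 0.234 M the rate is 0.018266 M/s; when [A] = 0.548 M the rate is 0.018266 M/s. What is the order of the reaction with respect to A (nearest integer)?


Rate is proportional to [A]^n, so rate2/rate1 = ([A]2/[A]1)^n. Take logs to solve for n.
rate2/rate1 = 0.018266 / 0.018266 = 1.0
[A]2/[A]1 = 0.548 / 0.234 = 2.3419
n = ln(1.0) / ln(2.3419) = 0.0
Nearest integer order:

0


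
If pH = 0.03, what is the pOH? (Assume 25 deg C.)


At 25 deg C, pH + pOH = 14.
pOH = 14 - pH = 14 - 0.03
pOH = 13.97:

13.97


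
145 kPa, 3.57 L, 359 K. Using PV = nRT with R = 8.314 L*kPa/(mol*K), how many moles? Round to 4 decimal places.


PV = nRT, solve for n = PV / (RT).
PV = 145 * 3.57 = 517.65
RT = 8.314 * 359 = 2984.726
n = 517.65 / 2984.726
n = 0.17343301 mol, rounded to 4 dp:

0.1734 mol


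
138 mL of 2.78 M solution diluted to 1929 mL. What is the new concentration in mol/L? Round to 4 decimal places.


Dilution: M1*V1 = M2*V2, solve for M2.
M2 = M1*V1 / V2
M2 = 2.78 * 138 / 1929
M2 = 383.64 / 1929
M2 = 0.19888025 mol/L, rounded to 4 dp:

0.1989 mol/L


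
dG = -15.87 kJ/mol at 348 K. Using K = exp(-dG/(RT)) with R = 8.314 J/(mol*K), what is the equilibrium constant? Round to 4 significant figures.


dG is in kJ/mol; multiply by 1000 to match R in J/(mol*K).
RT = 8.314 * 348 = 2893.272 J/mol
exponent = -dG*1000 / (RT) = -(-15.87*1000) / 2893.272 = 5.48513932
K = exp(5.48513932)
K = 241.08253, rounded to 4 significant figures:

241.1


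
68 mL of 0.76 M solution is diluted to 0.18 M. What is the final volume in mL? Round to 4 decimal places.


Dilution: M1*V1 = M2*V2, solve for V2.
V2 = M1*V1 / M2
V2 = 0.76 * 68 / 0.18
V2 = 51.68 / 0.18
V2 = 287.11111111 mL, rounded to 4 dp:

287.1111 mL


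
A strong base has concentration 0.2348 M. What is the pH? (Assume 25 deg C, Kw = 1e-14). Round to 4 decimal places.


A strong base dissociates completely, so [OH-] equals the given concentration.
pOH = -log10([OH-]) = -log10(0.2348) = 0.629302
pH = 14 - pOH = 14 - 0.629302
pH = 13.370698, rounded to 4 dp:

13.3707


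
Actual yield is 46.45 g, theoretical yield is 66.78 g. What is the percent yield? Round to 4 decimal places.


% yield = 100 * actual / theoretical
% yield = 100 * 46.45 / 66.78
% yield = 69.55675352 %, rounded to 4 dp:

69.5568 %


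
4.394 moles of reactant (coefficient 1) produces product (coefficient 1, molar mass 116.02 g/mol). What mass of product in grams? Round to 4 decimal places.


Use the coefficient ratio to convert reactant moles to product moles, then multiply by the product's molar mass.
moles_P = moles_R * (coeff_P / coeff_R) = 4.394 * (1/1) = 4.394
mass_P = moles_P * M_P = 4.394 * 116.02
mass_P = 509.79188 g, rounded to 4 dp:

509.7919 g


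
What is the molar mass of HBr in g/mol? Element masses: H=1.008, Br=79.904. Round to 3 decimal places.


M = sum(count * atomic_mass) over atoms.
M = 1*1.008 + 1*79.904
M = 1.008 + 79.904
M = 80.912 g/mol, rounded to 3 dp:

80.912 g/mol


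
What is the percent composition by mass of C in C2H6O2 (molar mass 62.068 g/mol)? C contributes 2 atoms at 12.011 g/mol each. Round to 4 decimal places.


pct = 100 * (n_elem * M_elem) / M_total
mass_contribution = 2 * 12.011 = 24.022 g/mol
pct = 100 * 24.022 / 62.068
pct = 38.70271315 %, rounded to 4 dp:

38.7027 %


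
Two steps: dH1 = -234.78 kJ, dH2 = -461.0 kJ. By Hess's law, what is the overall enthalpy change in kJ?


Hess's law: enthalpy is a state function, so add the step enthalpies.
dH_total = dH1 + dH2 = -234.78 + (-461.0)
dH_total = -695.78 kJ:

-695.78 kJ


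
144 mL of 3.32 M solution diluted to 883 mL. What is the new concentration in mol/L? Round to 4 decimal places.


Dilution: M1*V1 = M2*V2, solve for M2.
M2 = M1*V1 / V2
M2 = 3.32 * 144 / 883
M2 = 478.08 / 883
M2 = 0.54142695 mol/L, rounded to 4 dp:

0.5414 mol/L


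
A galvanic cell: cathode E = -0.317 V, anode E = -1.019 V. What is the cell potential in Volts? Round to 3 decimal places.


Standard cell potential: E_cell = E_cathode - E_anode.
E_cell = -0.317 - (-1.019)
E_cell = 0.702 V, rounded to 3 dp:

0.702 V


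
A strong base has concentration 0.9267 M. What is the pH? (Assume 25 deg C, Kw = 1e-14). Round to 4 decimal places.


A strong base dissociates completely, so [OH-] equals the given concentration.
pOH = -log10([OH-]) = -log10(0.9267) = 0.033061
pH = 14 - pOH = 14 - 0.033061
pH = 13.966939, rounded to 4 dp:

13.9669


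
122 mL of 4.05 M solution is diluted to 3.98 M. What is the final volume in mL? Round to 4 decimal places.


Dilution: M1*V1 = M2*V2, solve for V2.
V2 = M1*V1 / M2
V2 = 4.05 * 122 / 3.98
V2 = 494.1 / 3.98
V2 = 124.14572864 mL, rounded to 4 dp:

124.1457 mL


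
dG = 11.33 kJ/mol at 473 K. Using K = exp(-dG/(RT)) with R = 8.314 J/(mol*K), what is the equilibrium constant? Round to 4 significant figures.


dG is in kJ/mol; multiply by 1000 to match R in J/(mol*K).
RT = 8.314 * 473 = 3932.522 J/mol
exponent = -dG*1000 / (RT) = -(11.33*1000) / 3932.522 = -2.88110276
K = exp(-2.88110276)
K = 0.056072894, rounded to 4 significant figures:

0.05607


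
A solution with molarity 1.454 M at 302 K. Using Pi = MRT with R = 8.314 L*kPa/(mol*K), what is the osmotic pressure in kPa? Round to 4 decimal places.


Osmotic pressure (van't Hoff): Pi = M*R*T.
RT = 8.314 * 302 = 2510.828
Pi = 1.454 * 2510.828
Pi = 3650.743912 kPa, rounded to 4 dp:

3650.7439 kPa


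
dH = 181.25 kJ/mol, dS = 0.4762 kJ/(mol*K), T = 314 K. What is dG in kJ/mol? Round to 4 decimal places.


Gibbs: dG = dH - T*dS (consistent units, dS already in kJ/(mol*K)).
T*dS = 314 * 0.4762 = 149.5268
dG = 181.25 - (149.5268)
dG = 31.7232 kJ/mol, rounded to 4 dp:

31.7232 kJ/mol


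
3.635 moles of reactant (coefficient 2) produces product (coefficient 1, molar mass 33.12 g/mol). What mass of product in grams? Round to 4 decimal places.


Use the coefficient ratio to convert reactant moles to product moles, then multiply by the product's molar mass.
moles_P = moles_R * (coeff_P / coeff_R) = 3.635 * (1/2) = 1.8175
mass_P = moles_P * M_P = 1.8175 * 33.12
mass_P = 60.1956 g, rounded to 4 dp:

60.1956 g


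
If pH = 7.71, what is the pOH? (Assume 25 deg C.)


At 25 deg C, pH + pOH = 14.
pOH = 14 - pH = 14 - 7.71
pOH = 6.29:

6.29


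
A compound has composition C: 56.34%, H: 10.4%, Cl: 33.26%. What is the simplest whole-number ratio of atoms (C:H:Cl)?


Assume 100 g of compound, divide each mass% by atomic mass to get moles, then normalize by the smallest to get a raw atom ratio.
Moles per 100 g: C: 56.34/12.011 = 4.6907, H: 10.4/1.008 = 10.3175, Cl: 33.26/35.453 = 0.9381
Raw ratio (divide by min = 0.9381): C: 5.0, H: 10.998, Cl: 1.0
Multiply by 1 to clear fractions: C: 5.0 ~= 5, H: 10.998 ~= 11, Cl: 1.0 ~= 1
Reduce by GCD to get the simplest whole-number ratio:

5:11:1


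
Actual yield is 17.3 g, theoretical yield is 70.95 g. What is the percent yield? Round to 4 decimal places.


% yield = 100 * actual / theoretical
% yield = 100 * 17.3 / 70.95
% yield = 24.38336857 %, rounded to 4 dp:

24.3834 %


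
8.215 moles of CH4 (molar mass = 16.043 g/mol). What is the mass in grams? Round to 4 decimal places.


mass = n * M
mass = 8.215 * 16.043
mass = 131.793245 g, rounded to 4 dp:

131.7932 g


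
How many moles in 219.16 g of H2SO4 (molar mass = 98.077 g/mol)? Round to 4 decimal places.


n = mass / M
n = 219.16 / 98.077
n = 2.2345708 mol, rounded to 4 dp:

2.2346 mol


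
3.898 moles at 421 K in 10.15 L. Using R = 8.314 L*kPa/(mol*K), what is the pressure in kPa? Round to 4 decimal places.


PV = nRT, solve for P = nRT / V.
nRT = 3.898 * 8.314 * 421 = 13643.7562
P = 13643.7562 / 10.15
P = 1344.2124335 kPa, rounded to 4 dp:

1344.2124 kPa


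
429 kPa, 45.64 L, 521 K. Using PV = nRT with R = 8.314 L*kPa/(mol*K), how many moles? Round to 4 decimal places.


PV = nRT, solve for n = PV / (RT).
PV = 429 * 45.64 = 19579.56
RT = 8.314 * 521 = 4331.594
n = 19579.56 / 4331.594
n = 4.52017433 mol, rounded to 4 dp:

4.5202 mol


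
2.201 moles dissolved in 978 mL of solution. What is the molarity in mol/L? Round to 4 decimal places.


Convert volume to liters: V_L = V_mL / 1000.
V_L = 978 / 1000 = 0.978 L
M = n / V_L = 2.201 / 0.978
M = 2.25051125 mol/L, rounded to 4 dp:

2.2505 mol/L


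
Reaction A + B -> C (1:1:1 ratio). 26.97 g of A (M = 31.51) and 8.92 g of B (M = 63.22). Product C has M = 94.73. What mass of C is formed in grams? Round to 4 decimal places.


Find moles of each reactant; the smaller value is the limiting reagent in a 1:1:1 reaction, so moles_C equals moles of the limiter.
n_A = mass_A / M_A = 26.97 / 31.51 = 0.855919 mol
n_B = mass_B / M_B = 8.92 / 63.22 = 0.141095 mol
Limiting reagent: B (smaller), n_limiting = 0.141095 mol
mass_C = n_limiting * M_C = 0.141095 * 94.73
mass_C = 13.36592935 g, rounded to 4 dp:

13.3659 g


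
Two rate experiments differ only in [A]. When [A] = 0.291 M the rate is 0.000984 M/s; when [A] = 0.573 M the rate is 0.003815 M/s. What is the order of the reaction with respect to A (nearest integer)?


Rate is proportional to [A]^n, so rate2/rate1 = ([A]2/[A]1)^n. Take logs to solve for n.
rate2/rate1 = 0.003815 / 0.000984 = 3.877
[A]2/[A]1 = 0.573 / 0.291 = 1.9691
n = ln(3.877) / ln(1.9691) = 2.0
Nearest integer order:

2


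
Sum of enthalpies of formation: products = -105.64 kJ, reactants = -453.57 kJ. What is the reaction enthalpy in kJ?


dH_rxn = sum(dH_f products) - sum(dH_f reactants)
dH_rxn = -105.64 - (-453.57)
dH_rxn = 347.93 kJ:

347.93 kJ


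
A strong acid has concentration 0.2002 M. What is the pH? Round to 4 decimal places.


A strong acid dissociates completely, so [H+] equals the given concentration.
pH = -log10([H+]) = -log10(0.2002)
pH = 0.69853593, rounded to 4 dp:

0.6985


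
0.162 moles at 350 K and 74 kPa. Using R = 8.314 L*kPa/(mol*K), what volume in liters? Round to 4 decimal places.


PV = nRT, solve for V = nRT / P.
nRT = 0.162 * 8.314 * 350 = 471.4038
V = 471.4038 / 74
V = 6.37032162 L, rounded to 4 dp:

6.3703 L


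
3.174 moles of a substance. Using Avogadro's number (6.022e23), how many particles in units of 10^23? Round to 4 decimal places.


N = n * NA, then divide by 1e23 for the requested units.
N / 1e23 = n * 6.022
N / 1e23 = 3.174 * 6.022
N / 1e23 = 19.113828, rounded to 4 dp:

19.1138


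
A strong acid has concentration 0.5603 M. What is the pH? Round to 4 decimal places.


A strong acid dissociates completely, so [H+] equals the given concentration.
pH = -log10([H+]) = -log10(0.5603)
pH = 0.25157938, rounded to 4 dp:

0.2516


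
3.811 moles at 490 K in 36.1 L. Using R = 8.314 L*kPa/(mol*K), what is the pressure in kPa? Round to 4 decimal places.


PV = nRT, solve for P = nRT / V.
nRT = 3.811 * 8.314 * 490 = 15525.4805
P = 15525.4805 / 36.1
P = 430.06871191 kPa, rounded to 4 dp:

430.0687 kPa


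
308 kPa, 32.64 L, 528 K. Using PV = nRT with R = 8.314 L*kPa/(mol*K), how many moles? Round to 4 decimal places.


PV = nRT, solve for n = PV / (RT).
PV = 308 * 32.64 = 10053.12
RT = 8.314 * 528 = 4389.792
n = 10053.12 / 4389.792
n = 2.29011306 mol, rounded to 4 dp:

2.2901 mol


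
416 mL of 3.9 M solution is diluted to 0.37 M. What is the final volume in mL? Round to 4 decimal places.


Dilution: M1*V1 = M2*V2, solve for V2.
V2 = M1*V1 / M2
V2 = 3.9 * 416 / 0.37
V2 = 1622.4 / 0.37
V2 = 4384.86486486 mL, rounded to 4 dp:

4384.8649 mL


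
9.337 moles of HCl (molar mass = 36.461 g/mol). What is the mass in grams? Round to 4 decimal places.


mass = n * M
mass = 9.337 * 36.461
mass = 340.436357 g, rounded to 4 dp:

340.4364 g


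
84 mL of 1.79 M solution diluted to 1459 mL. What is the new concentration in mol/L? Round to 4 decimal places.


Dilution: M1*V1 = M2*V2, solve for M2.
M2 = M1*V1 / V2
M2 = 1.79 * 84 / 1459
M2 = 150.36 / 1459
M2 = 0.10305689 mol/L, rounded to 4 dp:

0.1031 mol/L


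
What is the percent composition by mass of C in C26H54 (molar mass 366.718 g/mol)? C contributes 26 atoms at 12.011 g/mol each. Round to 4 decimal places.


pct = 100 * (n_elem * M_elem) / M_total
mass_contribution = 26 * 12.011 = 312.286 g/mol
pct = 100 * 312.286 / 366.718
pct = 85.15698711 %, rounded to 4 dp:

85.1570 %


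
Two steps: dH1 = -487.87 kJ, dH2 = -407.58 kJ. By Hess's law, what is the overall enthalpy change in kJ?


Hess's law: enthalpy is a state function, so add the step enthalpies.
dH_total = dH1 + dH2 = -487.87 + (-407.58)
dH_total = -895.45 kJ:

-895.45 kJ


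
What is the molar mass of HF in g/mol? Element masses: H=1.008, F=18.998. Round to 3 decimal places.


M = sum(count * atomic_mass) over atoms.
M = 1*1.008 + 1*18.998
M = 1.008 + 18.998
M = 20.006 g/mol, rounded to 3 dp:

20.006 g/mol


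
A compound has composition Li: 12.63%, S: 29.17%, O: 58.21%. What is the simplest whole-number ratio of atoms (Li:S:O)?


Assume 100 g of compound, divide each mass% by atomic mass to get moles, then normalize by the smallest to get a raw atom ratio.
Moles per 100 g: Li: 12.63/6.941 = 1.8196, S: 29.17/32.065 = 0.9097, O: 58.21/15.999 = 3.6384
Raw ratio (divide by min = 0.9097): Li: 2.0, S: 1.0, O: 3.999
Multiply by 1 to clear fractions: Li: 2.0 ~= 2, S: 1.0 ~= 1, O: 3.999 ~= 4
Reduce by GCD to get the simplest whole-number ratio:

2:1:4


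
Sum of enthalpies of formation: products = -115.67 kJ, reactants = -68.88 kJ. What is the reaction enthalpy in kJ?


dH_rxn = sum(dH_f products) - sum(dH_f reactants)
dH_rxn = -115.67 - (-68.88)
dH_rxn = -46.79 kJ:

-46.79 kJ


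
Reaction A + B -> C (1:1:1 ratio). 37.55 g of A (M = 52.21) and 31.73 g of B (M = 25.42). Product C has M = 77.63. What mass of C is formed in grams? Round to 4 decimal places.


Find moles of each reactant; the smaller value is the limiting reagent in a 1:1:1 reaction, so moles_C equals moles of the limiter.
n_A = mass_A / M_A = 37.55 / 52.21 = 0.719211 mol
n_B = mass_B / M_B = 31.73 / 25.42 = 1.24823 mol
Limiting reagent: A (smaller), n_limiting = 0.719211 mol
mass_C = n_limiting * M_C = 0.719211 * 77.63
mass_C = 55.83234993 g, rounded to 4 dp:

55.8323 g


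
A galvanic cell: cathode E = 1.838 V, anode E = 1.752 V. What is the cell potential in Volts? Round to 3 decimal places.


Standard cell potential: E_cell = E_cathode - E_anode.
E_cell = 1.838 - (1.752)
E_cell = 0.086 V, rounded to 3 dp:

0.086 V


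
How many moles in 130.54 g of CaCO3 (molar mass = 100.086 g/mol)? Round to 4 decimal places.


n = mass / M
n = 130.54 / 100.086
n = 1.30427832 mol, rounded to 4 dp:

1.3043 mol


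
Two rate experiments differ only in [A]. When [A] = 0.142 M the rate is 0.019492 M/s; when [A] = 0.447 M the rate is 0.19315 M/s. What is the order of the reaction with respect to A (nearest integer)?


Rate is proportional to [A]^n, so rate2/rate1 = ([A]2/[A]1)^n. Take logs to solve for n.
rate2/rate1 = 0.19315 / 0.019492 = 9.9092
[A]2/[A]1 = 0.447 / 0.142 = 3.1479
n = ln(9.9092) / ln(3.1479) = 2.0
Nearest integer order:

2


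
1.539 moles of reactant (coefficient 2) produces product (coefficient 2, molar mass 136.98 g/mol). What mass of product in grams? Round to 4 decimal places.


Use the coefficient ratio to convert reactant moles to product moles, then multiply by the product's molar mass.
moles_P = moles_R * (coeff_P / coeff_R) = 1.539 * (2/2) = 1.539
mass_P = moles_P * M_P = 1.539 * 136.98
mass_P = 210.81222 g, rounded to 4 dp:

210.8122 g


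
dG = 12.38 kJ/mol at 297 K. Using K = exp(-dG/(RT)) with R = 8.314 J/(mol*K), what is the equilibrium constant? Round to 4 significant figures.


dG is in kJ/mol; multiply by 1000 to match R in J/(mol*K).
RT = 8.314 * 297 = 2469.258 J/mol
exponent = -dG*1000 / (RT) = -(12.38*1000) / 2469.258 = -5.01365187
K = exp(-5.01365187)
K = 0.0066465865, rounded to 4 significant figures:

0.006647


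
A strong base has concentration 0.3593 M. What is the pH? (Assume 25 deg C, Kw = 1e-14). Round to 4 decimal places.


A strong base dissociates completely, so [OH-] equals the given concentration.
pOH = -log10([OH-]) = -log10(0.3593) = 0.444543
pH = 14 - pOH = 14 - 0.444543
pH = 13.555457, rounded to 4 dp:

13.5555


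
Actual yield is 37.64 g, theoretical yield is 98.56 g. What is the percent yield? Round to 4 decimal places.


% yield = 100 * actual / theoretical
% yield = 100 * 37.64 / 98.56
% yield = 38.18993506 %, rounded to 4 dp:

38.1899 %


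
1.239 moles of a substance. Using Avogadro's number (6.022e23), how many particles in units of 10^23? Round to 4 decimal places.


N = n * NA, then divide by 1e23 for the requested units.
N / 1e23 = n * 6.022
N / 1e23 = 1.239 * 6.022
N / 1e23 = 7.461258, rounded to 4 dp:

7.4613


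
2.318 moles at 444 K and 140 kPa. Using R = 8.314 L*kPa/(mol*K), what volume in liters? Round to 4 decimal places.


PV = nRT, solve for V = nRT / P.
nRT = 2.318 * 8.314 * 444 = 8556.7023
V = 8556.7023 / 140
V = 61.11930214 L, rounded to 4 dp:

61.1193 L


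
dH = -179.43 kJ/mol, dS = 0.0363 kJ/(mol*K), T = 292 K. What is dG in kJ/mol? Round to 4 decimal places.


Gibbs: dG = dH - T*dS (consistent units, dS already in kJ/(mol*K)).
T*dS = 292 * 0.0363 = 10.5996
dG = -179.43 - (10.5996)
dG = -190.0296 kJ/mol, rounded to 4 dp:

-190.0296 kJ/mol


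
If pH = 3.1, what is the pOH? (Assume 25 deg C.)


At 25 deg C, pH + pOH = 14.
pOH = 14 - pH = 14 - 3.1
pOH = 10.9:

10.90


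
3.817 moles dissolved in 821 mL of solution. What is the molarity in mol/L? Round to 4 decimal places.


Convert volume to liters: V_L = V_mL / 1000.
V_L = 821 / 1000 = 0.821 L
M = n / V_L = 3.817 / 0.821
M = 4.64920828 mol/L, rounded to 4 dp:

4.6492 mol/L


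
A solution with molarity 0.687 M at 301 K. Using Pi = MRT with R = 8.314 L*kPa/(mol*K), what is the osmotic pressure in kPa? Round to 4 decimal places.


Osmotic pressure (van't Hoff): Pi = M*R*T.
RT = 8.314 * 301 = 2502.514
Pi = 0.687 * 2502.514
Pi = 1719.227118 kPa, rounded to 4 dp:

1719.2271 kPa


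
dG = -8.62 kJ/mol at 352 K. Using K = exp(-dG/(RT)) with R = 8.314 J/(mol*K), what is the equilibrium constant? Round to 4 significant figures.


dG is in kJ/mol; multiply by 1000 to match R in J/(mol*K).
RT = 8.314 * 352 = 2926.528 J/mol
exponent = -dG*1000 / (RT) = -(-8.62*1000) / 2926.528 = 2.94546985
K = exp(2.94546985)
K = 19.019597, rounded to 4 significant figures:

19.02


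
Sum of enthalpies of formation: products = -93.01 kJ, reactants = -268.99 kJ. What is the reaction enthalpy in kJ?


dH_rxn = sum(dH_f products) - sum(dH_f reactants)
dH_rxn = -93.01 - (-268.99)
dH_rxn = 175.98 kJ:

175.98 kJ


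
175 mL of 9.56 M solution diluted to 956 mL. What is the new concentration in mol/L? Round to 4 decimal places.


Dilution: M1*V1 = M2*V2, solve for M2.
M2 = M1*V1 / V2
M2 = 9.56 * 175 / 956
M2 = 1673.0 / 956
M2 = 1.75 mol/L, rounded to 4 dp:

1.7500 mol/L


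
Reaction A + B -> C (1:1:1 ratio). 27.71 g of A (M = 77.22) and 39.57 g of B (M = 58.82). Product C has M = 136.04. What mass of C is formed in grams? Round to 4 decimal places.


Find moles of each reactant; the smaller value is the limiting reagent in a 1:1:1 reaction, so moles_C equals moles of the limiter.
n_A = mass_A / M_A = 27.71 / 77.22 = 0.358845 mol
n_B = mass_B / M_B = 39.57 / 58.82 = 0.67273 mol
Limiting reagent: A (smaller), n_limiting = 0.358845 mol
mass_C = n_limiting * M_C = 0.358845 * 136.04
mass_C = 48.8172738 g, rounded to 4 dp:

48.8173 g


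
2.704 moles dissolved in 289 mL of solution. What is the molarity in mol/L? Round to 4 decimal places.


Convert volume to liters: V_L = V_mL / 1000.
V_L = 289 / 1000 = 0.289 L
M = n / V_L = 2.704 / 0.289
M = 9.35640138 mol/L, rounded to 4 dp:

9.3564 mol/L


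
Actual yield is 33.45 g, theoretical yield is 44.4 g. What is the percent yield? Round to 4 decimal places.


% yield = 100 * actual / theoretical
% yield = 100 * 33.45 / 44.4
% yield = 75.33783784 %, rounded to 4 dp:

75.3378 %


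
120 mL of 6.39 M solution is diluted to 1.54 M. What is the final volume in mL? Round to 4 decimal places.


Dilution: M1*V1 = M2*V2, solve for V2.
V2 = M1*V1 / M2
V2 = 6.39 * 120 / 1.54
V2 = 766.8 / 1.54
V2 = 497.92207792 mL, rounded to 4 dp:

497.9221 mL


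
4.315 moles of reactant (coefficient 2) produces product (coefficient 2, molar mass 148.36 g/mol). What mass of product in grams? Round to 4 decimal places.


Use the coefficient ratio to convert reactant moles to product moles, then multiply by the product's molar mass.
moles_P = moles_R * (coeff_P / coeff_R) = 4.315 * (2/2) = 4.315
mass_P = moles_P * M_P = 4.315 * 148.36
mass_P = 640.1734 g, rounded to 4 dp:

640.1734 g


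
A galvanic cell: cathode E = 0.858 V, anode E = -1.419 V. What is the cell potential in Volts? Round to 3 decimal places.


Standard cell potential: E_cell = E_cathode - E_anode.
E_cell = 0.858 - (-1.419)
E_cell = 2.277 V, rounded to 3 dp:

2.277 V


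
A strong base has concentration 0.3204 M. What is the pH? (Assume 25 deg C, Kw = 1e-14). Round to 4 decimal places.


A strong base dissociates completely, so [OH-] equals the given concentration.
pOH = -log10([OH-]) = -log10(0.3204) = 0.494307
pH = 14 - pOH = 14 - 0.494307
pH = 13.505693, rounded to 4 dp:

13.5057


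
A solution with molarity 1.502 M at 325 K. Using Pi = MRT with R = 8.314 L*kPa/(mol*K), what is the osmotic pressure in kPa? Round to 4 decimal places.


Osmotic pressure (van't Hoff): Pi = M*R*T.
RT = 8.314 * 325 = 2702.05
Pi = 1.502 * 2702.05
Pi = 4058.4791 kPa, rounded to 4 dp:

4058.4791 kPa


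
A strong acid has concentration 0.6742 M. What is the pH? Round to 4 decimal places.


A strong acid dissociates completely, so [H+] equals the given concentration.
pH = -log10([H+]) = -log10(0.6742)
pH = 0.17121125, rounded to 4 dp:

0.1712


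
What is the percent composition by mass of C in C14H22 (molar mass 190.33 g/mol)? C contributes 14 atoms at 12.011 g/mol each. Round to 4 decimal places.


pct = 100 * (n_elem * M_elem) / M_total
mass_contribution = 14 * 12.011 = 168.154 g/mol
pct = 100 * 168.154 / 190.33
pct = 88.34865759 %, rounded to 4 dp:

88.3487 %


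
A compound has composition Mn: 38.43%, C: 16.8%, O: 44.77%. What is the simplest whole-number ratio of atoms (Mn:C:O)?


Assume 100 g of compound, divide each mass% by atomic mass to get moles, then normalize by the smallest to get a raw atom ratio.
Moles per 100 g: Mn: 38.43/54.938 = 0.6995, C: 16.8/12.011 = 1.3987, O: 44.77/15.999 = 2.7983
Raw ratio (divide by min = 0.6995): Mn: 1.0, C: 2.0, O: 4.0
Multiply by 1 to clear fractions: Mn: 1.0 ~= 1, C: 2.0 ~= 2, O: 4.0 ~= 4
Reduce by GCD to get the simplest whole-number ratio:

1:2:4


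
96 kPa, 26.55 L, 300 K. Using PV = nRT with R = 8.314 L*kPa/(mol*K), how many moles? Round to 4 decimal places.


PV = nRT, solve for n = PV / (RT).
PV = 96 * 26.55 = 2548.8
RT = 8.314 * 300 = 2494.2
n = 2548.8 / 2494.2
n = 1.02189079 mol, rounded to 4 dp:

1.0219 mol


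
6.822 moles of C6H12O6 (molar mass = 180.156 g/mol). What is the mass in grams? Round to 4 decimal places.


mass = n * M
mass = 6.822 * 180.156
mass = 1229.024232 g, rounded to 4 dp:

1229.0242 g


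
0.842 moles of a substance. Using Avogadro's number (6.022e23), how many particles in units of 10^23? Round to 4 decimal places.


N = n * NA, then divide by 1e23 for the requested units.
N / 1e23 = n * 6.022
N / 1e23 = 0.842 * 6.022
N / 1e23 = 5.070524, rounded to 4 dp:

5.0705


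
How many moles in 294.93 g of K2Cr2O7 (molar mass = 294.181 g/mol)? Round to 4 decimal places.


n = mass / M
n = 294.93 / 294.181
n = 1.00254605 mol, rounded to 4 dp:

1.0025 mol


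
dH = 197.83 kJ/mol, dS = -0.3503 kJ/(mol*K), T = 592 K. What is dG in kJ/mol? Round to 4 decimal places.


Gibbs: dG = dH - T*dS (consistent units, dS already in kJ/(mol*K)).
T*dS = 592 * -0.3503 = -207.3776
dG = 197.83 - (-207.3776)
dG = 405.2076 kJ/mol, rounded to 4 dp:

405.2076 kJ/mol
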